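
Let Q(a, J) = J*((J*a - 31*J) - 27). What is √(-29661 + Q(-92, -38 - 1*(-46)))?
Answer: I*√37749 ≈ 194.29*I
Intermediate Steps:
Q(a, J) = J*(-27 - 31*J + J*a) (Q(a, J) = J*((-31*J + J*a) - 27) = J*(-27 - 31*J + J*a))
√(-29661 + Q(-92, -38 - 1*(-46))) = √(-29661 + (-38 - 1*(-46))*(-27 - 31*(-38 - 1*(-46)) + (-38 - 1*(-46))*(-92))) = √(-29661 + (-38 + 46)*(-27 - 31*(-38 + 46) + (-38 + 46)*(-92))) = √(-29661 + 8*(-27 - 31*8 + 8*(-92))) = √(-29661 + 8*(-27 - 248 - 736)) = √(-29661 + 8*(-1011)) = √(-29661 - 8088) = √(-37749) = I*√37749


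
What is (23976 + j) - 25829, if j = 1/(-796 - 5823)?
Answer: -12265008/6619 ≈ -1853.0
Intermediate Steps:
j = -1/6619 (j = 1/(-6619) = -1/6619 ≈ -0.00015108)
(23976 + j) - 25829 = (23976 - 1/6619) - 25829 = 158697143/6619 - 25829 = -12265008/6619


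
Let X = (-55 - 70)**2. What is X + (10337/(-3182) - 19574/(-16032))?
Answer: 199246890421/12753456 ≈ 15623.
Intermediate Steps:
X = 15625 (X = (-125)**2 = 15625)
X + (10337/(-3182) - 19574/(-16032)) = 15625 + (10337/(-3182) - 19574/(-16032)) = 15625 + (10337*(-1/3182) - 19574*(-1/16032)) = 15625 + (-10337/3182 + 9787/8016) = 15625 - 25859579/12753456 = 199246890421/12753456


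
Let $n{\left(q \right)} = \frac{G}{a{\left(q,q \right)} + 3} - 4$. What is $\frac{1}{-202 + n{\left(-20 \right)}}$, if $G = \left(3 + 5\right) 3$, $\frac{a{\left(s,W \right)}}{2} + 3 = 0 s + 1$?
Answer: $- \frac{1}{230} \approx -0.0043478$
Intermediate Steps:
$a{\left(s,W \right)} = -4$ ($a{\left(s,W \right)} = -6 + 2 \left(0 s + 1\right) = -6 + 2 \left(0 + 1\right) = -6 + 2 \cdot 1 = -6 + 2 = -4$)
$G = 24$ ($G = 8 \cdot 3 = 24$)
$n{\left(q \right)} = -28$ ($n{\left(q \right)} = \frac{1}{-4 + 3} \cdot 24 - 4 = \frac{1}{-1} \cdot 24 - 4 = \left(-1\right) 24 - 4 = -24 - 4 = -28$)
$\frac{1}{-202 + n{\left(-20 \right)}} = \frac{1}{-202 - 28} = \frac{1}{-230} = - \frac{1}{230}$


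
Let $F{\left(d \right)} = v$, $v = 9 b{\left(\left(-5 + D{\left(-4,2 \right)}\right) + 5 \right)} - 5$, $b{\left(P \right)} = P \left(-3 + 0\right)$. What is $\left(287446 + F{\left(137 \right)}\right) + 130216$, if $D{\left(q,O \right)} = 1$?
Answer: $417630$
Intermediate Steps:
$b{\left(P \right)} = - 3 P$ ($b{\left(P \right)} = P \left(-3\right) = - 3 P$)
$v = -32$ ($v = 9 \left(- 3 \left(\left(-5 + 1\right) + 5\right)\right) - 5 = 9 \left(- 3 \left(-4 + 5\right)\right) - 5 = 9 \left(\left(-3\right) 1\right) - 5 = 9 \left(-3\right) - 5 = -27 - 5 = -32$)
$F{\left(d \right)} = -32$
$\left(287446 + F{\left(137 \right)}\right) + 130216 = \left(287446 - 32\right) + 130216 = 287414 + 130216 = 417630$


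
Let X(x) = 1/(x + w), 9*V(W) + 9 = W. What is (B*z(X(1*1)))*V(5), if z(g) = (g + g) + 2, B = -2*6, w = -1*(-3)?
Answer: 40/3 ≈ 13.333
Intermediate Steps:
V(W) = -1 + W/9
w = 3
X(x) = 1/(3 + x) (X(x) = 1/(x + 3) = 1/(3 + x))
B = -12
z(g) = 2 + 2*g (z(g) = 2*g + 2 = 2 + 2*g)
(B*z(X(1*1)))*V(5) = (-12*(2 + 2/(3 + 1*1)))*(-1 + (⅑)*5) = (-12*(2 + 2/(3 + 1)))*(-1 + 5/9) = -12*(2 + 2/4)*(-4/9) = -12*(2 + 2*(¼))*(-4/9) = -12*(2 + ½)*(-4/9) = -12*5/2*(-4/9) = -30*(-4/9) = 40/3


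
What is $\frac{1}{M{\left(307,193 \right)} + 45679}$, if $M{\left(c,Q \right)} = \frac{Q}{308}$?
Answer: $\frac{308}{14069325} \approx 2.1892 \cdot 10^{-5}$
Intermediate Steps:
$M{\left(c,Q \right)} = \frac{Q}{308}$ ($M{\left(c,Q \right)} = Q \frac{1}{308} = \frac{Q}{308}$)
$\frac{1}{M{\left(307,193 \right)} + 45679} = \frac{1}{\frac{1}{308} \cdot 193 + 45679} = \frac{1}{\frac{193}{308} + 45679} = \frac{1}{\frac{14069325}{308}} = \frac{308}{14069325}$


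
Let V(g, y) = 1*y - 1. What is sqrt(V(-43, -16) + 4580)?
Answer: 39*sqrt(3) ≈ 67.550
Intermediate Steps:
V(g, y) = -1 + y (V(g, y) = y - 1 = -1 + y)
sqrt(V(-43, -16) + 4580) = sqrt((-1 - 16) + 4580) = sqrt(-17 + 4580) = sqrt(4563) = 39*sqrt(3)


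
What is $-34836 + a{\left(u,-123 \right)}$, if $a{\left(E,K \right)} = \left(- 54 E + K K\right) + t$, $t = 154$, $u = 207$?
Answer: $-30731$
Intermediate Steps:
$a{\left(E,K \right)} = 154 + K^{2} - 54 E$ ($a{\left(E,K \right)} = \left(- 54 E + K K\right) + 154 = \left(- 54 E + K^{2}\right) + 154 = \left(K^{2} - 54 E\right) + 154 = 154 + K^{2} - 54 E$)
$-34836 + a{\left(u,-123 \right)} = -34836 + \left(154 + \left(-123\right)^{2} - 11178\right) = -34836 + \left(154 + 15129 - 11178\right) = -34836 + 4105 = -30731$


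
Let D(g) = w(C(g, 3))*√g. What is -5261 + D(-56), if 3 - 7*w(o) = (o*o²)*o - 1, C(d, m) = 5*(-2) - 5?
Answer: -5261 - 101242*I*√14/7 ≈ -5261.0 - 54116.0*I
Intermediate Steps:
C(d, m) = -15 (C(d, m) = -10 - 5 = -15)
w(o) = 4/7 - o⁴/7 (w(o) = 3/7 - ((o*o²)*o - 1)/7 = 3/7 - (o³*o - 1)/7 = 3/7 - (o⁴ - 1)/7 = 3/7 - (-1 + o⁴)/7 = 3/7 + (⅐ - o⁴/7) = 4/7 - o⁴/7)
D(g) = -50621*√g/7 (D(g) = (4/7 - ⅐*(-15)⁴)*√g = (4/7 - ⅐*50625)*√g = (4/7 - 50625/7)*√g = -50621*√g/7)
-5261 + D(-56) = -5261 - 101242*I*√14/7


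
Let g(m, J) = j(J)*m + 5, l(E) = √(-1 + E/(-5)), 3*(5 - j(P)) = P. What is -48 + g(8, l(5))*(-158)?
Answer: -7158 + 1264*I*√2/3 ≈ -7158.0 + 595.86*I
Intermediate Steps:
j(P) = 5 - P/3
l(E) = √(-1 - E/5) (l(E) = √(-1 + E*(-⅕)) = √(-1 - E/5))
g(m, J) = 5 + m*(5 - J/3) (g(m, J) = (5 - J/3)*m + 5 = m*(5 - J/3) + 5 = 5 + m*(5 - J/3))
-48 + g(8, l(5))*(-158) = -48 + (5 - ⅓*8*(-15 + √(-25 - 5*5)/5))*(-158) = -48 + (5 - ⅓*8*(-15 + √(-25 - 25)/5))*(-158) = -48 + (5 - ⅓*8*(-15 + √(-50)/5))*(-158) = -48 + (5 - ⅓*8*(-15 + (5*I*√2)/5))*(-158) = -48 + (5 - ⅓*8*(-15 + I*√2))*(-158) = -48 + (5 + (40 - 8*I*√2/3))*(-158) = -48 + (45 - 8*I*√2/3)*(-158) = -48 + (-7110 + 1264*I*√2/3) = -7158 + 1264*I*√2/3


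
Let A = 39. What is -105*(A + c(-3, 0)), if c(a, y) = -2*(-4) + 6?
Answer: -5565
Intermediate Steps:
c(a, y) = 14 (c(a, y) = 8 + 6 = 14)
-105*(A + c(-3, 0)) = -105*(39 + 14) = -105*53 = -5565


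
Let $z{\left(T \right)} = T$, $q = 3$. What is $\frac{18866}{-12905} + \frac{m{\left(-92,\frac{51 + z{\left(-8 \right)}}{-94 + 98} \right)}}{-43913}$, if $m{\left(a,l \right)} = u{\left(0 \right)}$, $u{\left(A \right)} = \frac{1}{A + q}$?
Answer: $- \frac{2485400879}{1700091795} \approx -1.4619$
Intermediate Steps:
$u{\left(A \right)} = \frac{1}{3 + A}$ ($u{\left(A \right)} = \frac{1}{A + 3} = \frac{1}{3 + A}$)
$m{\left(a,l \right)} = \frac{1}{3}$ ($m{\left(a,l \right)} = \frac{1}{3 + 0} = \frac{1}{3}$)
$\frac{18866}{-12905} + \frac{m{\left(-92,\frac{51 + z{\left(-8 \right)}}{-94 + 98} \right)}}{-43913} = \frac{18866}{-12905} + \frac{1}{3 \left(-43913\right)} = 18866 \left(- \frac{1}{12905}\right) + \frac{1}{3} \left(- \frac{1}{43913}\right) = - \frac{18866}{12905} - \frac{1}{131739} = - \frac{2485400879}{1700091795}$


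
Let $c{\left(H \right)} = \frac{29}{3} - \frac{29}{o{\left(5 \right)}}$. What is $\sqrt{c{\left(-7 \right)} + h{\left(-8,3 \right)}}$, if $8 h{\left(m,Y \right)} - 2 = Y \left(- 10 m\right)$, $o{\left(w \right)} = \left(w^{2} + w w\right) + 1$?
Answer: $\frac{\sqrt{409377}}{102} \approx 6.2728$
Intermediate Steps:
$o{\left(w \right)} = 1 + 2 w^{2}$ ($o{\left(w \right)} = \left(w^{2} + w^{2}\right) + 1 = 2 w^{2} + 1 = 1 + 2 w^{2}$)
$c{\left(H \right)} = \frac{464}{51}$ ($c{\left(H \right)} = \frac{29}{3} - \frac{29}{1 + 2 \cdot 5^{2}} = 29 \cdot \frac{1}{3} - \frac{29}{1 + 2 \cdot 25} = \frac{29}{3} - \frac{29}{1 + 50} = \frac{29}{3} - \frac{29}{51} = \frac{464}{51}$)
$h{\left(m,Y \right)} = \frac{1}{4} - \frac{5 Y m}{4}$ ($h{\left(m,Y \right)} = \frac{1}{4} + \frac{Y \left(- 10 m\right)}{8} = \frac{1}{4} + \frac{\left(-10\right) Y m}{8} = \frac{1}{4} - \frac{5 Y m}{4}$)
$\sqrt{c{\left(-7 \right)} + h{\left(-8,3 \right)}} = \sqrt{\frac{464}{51} - \left(- \frac{1}{4} + \frac{15}{4} \left(-8\right)\right)} = \sqrt{\frac{464}{51} + \left(\frac{1}{4} + 30\right)} = \sqrt{\frac{464}{51} + \frac{121}{4}} = \sqrt{\frac{8027}{204}} = \frac{\sqrt{409377}}{102}$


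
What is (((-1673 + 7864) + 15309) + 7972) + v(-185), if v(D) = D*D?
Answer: 63697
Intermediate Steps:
v(D) = D**2
(((-1673 + 7864) + 15309) + 7972) + v(-185) = (((-1673 + 7864) + 15309) + 7972) + (-185)**2 = ((6191 + 15309) + 7972) + 34225 = (21500 + 7972) + 34225 = 29472 + 34225 = 63697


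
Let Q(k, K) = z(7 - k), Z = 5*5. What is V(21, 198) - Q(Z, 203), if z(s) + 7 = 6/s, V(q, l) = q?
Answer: 85/3 ≈ 28.333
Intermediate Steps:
Z = 25
z(s) = -7 + 6/s
Q(k, K) = -7 + 6/(7 - k)
V(21, 198) - Q(Z, 203) = 21 - (43 - 7*25)/(-7 + 25) = 21 - (43 - 175)/18 = 21 - (-132)/18 = 21 - 1*(-22/3) = 21 + 22/3 = 85/3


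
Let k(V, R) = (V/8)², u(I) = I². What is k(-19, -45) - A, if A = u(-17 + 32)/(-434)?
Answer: 85537/13888 ≈ 6.1591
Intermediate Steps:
A = -225/434 (A = (-17 + 32)²/(-434) = 15²*(-1/434) = 225*(-1/434) = -225/434 ≈ -0.51843)
k(V, R) = V²/64 (k(V, R) = (V*(⅛))² = (V/8)² = V²/64)
k(-19, -45) - A = (1/64)*(-19)² - 1*(-225/434) = (1/64)*361 + 225/434 = 361/64 + 225/434 = 85537/13888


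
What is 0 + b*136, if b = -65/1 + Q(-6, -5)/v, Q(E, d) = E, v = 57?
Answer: -168232/19 ≈ -8854.3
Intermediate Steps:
b = -1237/19 (b = -65/1 - 6/57 = -65*1 - 6*1/57 = -65 - 2/19 = -1237/19 ≈ -65.105)
0 + b*136 = 0 - 1237/19*136 = 0 - 168232/19 = -168232/19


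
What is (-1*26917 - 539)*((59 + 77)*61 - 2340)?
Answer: -163527936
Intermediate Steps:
(-1*26917 - 539)*((59 + 77)*61 - 2340) = (-26917 - 539)*(136*61 - 2340) = -27456*(8296 - 2340) = -27456*5956 = -163527936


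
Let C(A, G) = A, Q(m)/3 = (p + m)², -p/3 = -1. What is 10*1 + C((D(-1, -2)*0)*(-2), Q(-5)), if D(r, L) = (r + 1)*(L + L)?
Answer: 10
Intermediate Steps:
p = 3 (p = -3*(-1) = 3)
Q(m) = 3*(3 + m)²
D(r, L) = 2*L*(1 + r) (D(r, L) = (1 + r)*(2*L) = 2*L*(1 + r))
10*1 + C((D(-1, -2)*0)*(-2), Q(-5)) = 10*1 + ((2*(-2)*(1 - 1))*0)*(-2) = 10 + ((2*(-2)*0)*0)*(-2) = 10 + (0*0)*(-2) = 10 + 0*(-2) = 10 + 0 = 10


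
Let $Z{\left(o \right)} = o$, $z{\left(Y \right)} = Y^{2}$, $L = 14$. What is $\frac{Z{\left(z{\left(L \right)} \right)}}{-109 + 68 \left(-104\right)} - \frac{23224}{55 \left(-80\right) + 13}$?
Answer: $\frac{165911692}{31503047} \approx 5.2665$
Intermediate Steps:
$\frac{Z{\left(z{\left(L \right)} \right)}}{-109 + 68 \left(-104\right)} - \frac{23224}{55 \left(-80\right) + 13} = \frac{14^{2}}{-109 + 68 \left(-104\right)} - \frac{23224}{55 \left(-80\right) + 13} = \frac{196}{-109 - 7072} - \frac{23224}{-4400 + 13} = \frac{196}{-7181} - \frac{23224}{-4387} = 196 \left(- \frac{1}{7181}\right) - - \frac{23224}{4387} = - \frac{196}{7181} + \frac{23224}{4387} = \frac{165911692}{31503047}$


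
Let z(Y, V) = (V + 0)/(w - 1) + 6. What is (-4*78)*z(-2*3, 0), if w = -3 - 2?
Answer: -1872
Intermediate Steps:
w = -5
z(Y, V) = 6 - V/6 (z(Y, V) = (V + 0)/(-5 - 1) + 6 = V/(-6) + 6 = -V/6 + 6 = 6 - V/6)
(-4*78)*z(-2*3, 0) = (-4*78)*(6 - ⅙*0) = -312*(6 + 0) = -312*6 = -1872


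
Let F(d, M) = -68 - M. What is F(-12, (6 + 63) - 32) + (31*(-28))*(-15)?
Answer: 12915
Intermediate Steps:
F(-12, (6 + 63) - 32) + (31*(-28))*(-15) = (-68 - ((6 + 63) - 32)) + (31*(-28))*(-15) = (-68 - (69 - 32)) - 868*(-15) = (-68 - 1*37) + 13020 = (-68 - 37) + 13020 = -105 + 13020 = 12915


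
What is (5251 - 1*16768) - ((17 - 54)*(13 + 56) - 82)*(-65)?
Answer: -182792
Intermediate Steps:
(5251 - 1*16768) - ((17 - 54)*(13 + 56) - 82)*(-65) = (5251 - 16768) - (-37*69 - 82)*(-65) = -11517 - (-2553 - 82)*(-65) = -11517 - (-2635)*(-65) = -11517 - 1*171275 = -11517 - 171275 = -182792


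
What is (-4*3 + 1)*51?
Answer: -561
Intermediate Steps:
(-4*3 + 1)*51 = (-12 + 1)*51 = -11*51 = -561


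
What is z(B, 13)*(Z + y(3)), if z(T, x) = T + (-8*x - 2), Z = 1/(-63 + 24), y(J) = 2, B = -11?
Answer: -231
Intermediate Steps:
Z = -1/39 (Z = 1/(-39) = -1/39 ≈ -0.025641)
z(T, x) = -2 + T - 8*x (z(T, x) = T + (-2 - 8*x) = -2 + T - 8*x)
z(B, 13)*(Z + y(3)) = (-2 - 11 - 8*13)*(-1/39 + 2) = (-2 - 11 - 104)*(77/39) = -117*77/39 = -231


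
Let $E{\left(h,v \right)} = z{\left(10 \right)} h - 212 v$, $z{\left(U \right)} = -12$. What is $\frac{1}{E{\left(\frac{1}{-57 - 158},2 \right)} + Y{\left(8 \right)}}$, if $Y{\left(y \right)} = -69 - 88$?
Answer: $- \frac{215}{124903} \approx -0.0017213$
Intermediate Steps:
$E{\left(h,v \right)} = - 212 v - 12 h$ ($E{\left(h,v \right)} = - 12 h - 212 v = - 212 v - 12 h$)
$Y{\left(y \right)} = -157$ ($Y{\left(y \right)} = -69 - 88 = -157$)
$\frac{1}{E{\left(\frac{1}{-57 - 158},2 \right)} + Y{\left(8 \right)}} = \frac{1}{\left(\left(-212\right) 2 - \frac{12}{-57 - 158}\right) - 157} = \frac{1}{\left(-424 - \frac{12}{-215}\right) - 157} = \frac{1}{\left(-424 - - \frac{12}{215}\right) - 157} = \frac{1}{\left(-424 + \frac{12}{215}\right) - 157} = \frac{1}{- \frac{91148}{215} - 157} = \frac{1}{- \frac{124903}{215}} = - \frac{215}{124903}$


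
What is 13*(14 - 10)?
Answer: 52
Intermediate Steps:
13*(14 - 10) = 13*4 = 52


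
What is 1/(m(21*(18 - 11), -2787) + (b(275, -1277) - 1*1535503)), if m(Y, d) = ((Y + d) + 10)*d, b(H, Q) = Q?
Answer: 1/5793030 ≈ 1.7262e-7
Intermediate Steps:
m(Y, d) = d*(10 + Y + d) (m(Y, d) = (10 + Y + d)*d = d*(10 + Y + d))
1/(m(21*(18 - 11), -2787) + (b(275, -1277) - 1*1535503)) = 1/(-2787*(10 + 21*(18 - 11) - 2787) + (-1277 - 1*1535503)) = 1/(-2787*(10 + 21*7 - 2787) + (-1277 - 1535503)) = 1/(-2787*(10 + 147 - 2787) - 1536780) = 1/(-2787*(-2630) - 1536780) = 1/(7329810 - 1536780) = 1/5793030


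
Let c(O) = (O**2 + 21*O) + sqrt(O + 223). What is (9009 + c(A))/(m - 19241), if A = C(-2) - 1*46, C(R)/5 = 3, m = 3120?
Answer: -9319/16121 - 8*sqrt(3)/16121 ≈ -0.57893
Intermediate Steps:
C(R) = 15 (C(R) = 5*3 = 15)
A = -31 (A = 15 - 1*46 = 15 - 46 = -31)
c(O) = O**2 + sqrt(223 + O) + 21*O (c(O) = (O**2 + 21*O) + sqrt(223 + O) = O**2 + sqrt(223 + O) + 21*O)
(9009 + c(A))/(m - 19241) = (9009 + ((-31)**2 + sqrt(223 - 31) + 21*(-31)))/(3120 - 19241) = (9009 + (961 + sqrt(192) - 651))/(-16121) = (9009 + (961 + 8*sqrt(3) - 651))*(-1/16121) = (9009 + (310 + 8*sqrt(3)))*(-1/16121) = (9319 + 8*sqrt(3))*(-1/16121) = -9319/16121 - 8*sqrt(3)/16121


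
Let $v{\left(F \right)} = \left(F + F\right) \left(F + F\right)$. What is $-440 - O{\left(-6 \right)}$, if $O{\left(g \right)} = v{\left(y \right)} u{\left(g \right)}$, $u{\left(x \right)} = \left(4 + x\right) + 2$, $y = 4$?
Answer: $-440$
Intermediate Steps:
$v{\left(F \right)} = 4 F^{2}$ ($v{\left(F \right)} = 2 F 2 F = 4 F^{2}$)
$u{\left(x \right)} = 6 + x$
$O{\left(g \right)} = 384 + 64 g$ ($O{\left(g \right)} = 4 \cdot 4^{2} \left(6 + g\right) = 4 \cdot 16 \left(6 + g\right) = 64 \left(6 + g\right) = 384 + 64 g$)
$-440 - O{\left(-6 \right)} = -440 - \left(384 + 64 \left(-6\right)\right) = -440 - \left(384 - 384\right) = -440 - 0 = -440 + 0 = -440$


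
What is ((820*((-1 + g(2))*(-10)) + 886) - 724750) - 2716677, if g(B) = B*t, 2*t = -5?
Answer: -3391341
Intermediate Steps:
t = -5/2 (t = (½)*(-5) = -5/2 ≈ -2.5000)
g(B) = -5*B/2 (g(B) = B*(-5/2) = -5*B/2)
((820*((-1 + g(2))*(-10)) + 886) - 724750) - 2716677 = ((820*((-1 - 5/2*2)*(-10)) + 886) - 724750) - 2716677 = ((820*((-1 - 5)*(-10)) + 886) - 724750) - 2716677 = ((820*(-6*(-10)) + 886) - 724750) - 2716677 = ((820*60 + 886) - 724750) - 2716677 = ((49200 + 886) - 724750) - 2716677 = (50086 - 724750) - 2716677 = -674664 - 2716677 = -3391341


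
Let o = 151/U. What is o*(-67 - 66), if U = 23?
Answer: -20083/23 ≈ -873.17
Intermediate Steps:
o = 151/23 ≈ 6.5652
o*(-67 - 66) = 151*(-67 - 66)/23 = (151/23)*(-133) = -20083/23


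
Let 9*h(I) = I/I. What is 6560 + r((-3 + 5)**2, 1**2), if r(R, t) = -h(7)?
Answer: 59039/9 ≈ 6559.9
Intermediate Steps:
h(I) = 1/9 (h(I) = (I/I)/9 = (1/9)*1 = 1/9)
r(R, t) = -1/9 (r(R, t) = -1*1/9 = -1/9)
6560 + r((-3 + 5)**2, 1**2) = 6560 - 1/9 = 59039/9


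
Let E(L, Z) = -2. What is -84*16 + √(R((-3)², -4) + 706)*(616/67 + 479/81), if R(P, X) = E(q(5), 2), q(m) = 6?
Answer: -1344 + 655912*√11/5427 ≈ -943.15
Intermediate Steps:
R(P, X) = -2
-84*16 + √(R((-3)², -4) + 706)*(616/67 + 479/81) = -84*16 + √(-2 + 706)*(616/67 + 479/81) = -1344 + √704*(616*(1/67) + 479*(1/81)) = -1344 + (8*√11)*(616/67 + 479/81) = -1344 + (8*√11)*(81989/5427) = -1344 + 655912*√11/5427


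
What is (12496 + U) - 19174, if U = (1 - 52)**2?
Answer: -4077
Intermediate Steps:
U = 2601 (U = (-51)**2 = 2601)
(12496 + U) - 19174 = (12496 + 2601) - 19174 = 15097 - 19174 = -4077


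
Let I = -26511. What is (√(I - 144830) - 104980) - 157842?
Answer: -262822 + I*√171341 ≈ -2.6282e+5 + 413.93*I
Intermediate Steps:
(√(I - 144830) - 104980) - 157842 = (√(-26511 - 144830) - 104980) - 157842 = (√(-171341) - 104980) - 157842 = (I*√171341 - 104980) - 157842 = (-104980 + I*√171341) - 157842 = -262822 + I*√171341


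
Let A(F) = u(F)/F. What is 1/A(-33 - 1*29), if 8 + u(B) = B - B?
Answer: 31/4 ≈ 7.7500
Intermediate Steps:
u(B) = -8 (u(B) = -8 + (B - B) = -8 + 0 = -8)
A(F) = -8/F
1/A(-33 - 1*29) = 1/(-8/(-33 - 1*29)) = 1/(-8/(-33 - 29)) = 1/(-8/(-62)) = 1/(-8*(-1/62)) = 1/(4/31) = 31/4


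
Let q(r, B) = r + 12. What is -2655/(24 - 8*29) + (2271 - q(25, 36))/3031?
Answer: 8511977/630448 ≈ 13.501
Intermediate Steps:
q(r, B) = 12 + r
-2655/(24 - 8*29) + (2271 - q(25, 36))/3031 = -2655/(24 - 8*29) + (2271 - (12 + 25))/3031 = -2655/(24 - 232) + (2271 - 1*37)*(1/3031) = -2655/(-208) + (2271 - 37)*(1/3031) = -2655*(-1/208) + 2234*(1/3031) = 2655/208 + 2234/3031 = 8511977/630448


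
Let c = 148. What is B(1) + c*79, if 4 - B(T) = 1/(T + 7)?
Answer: 93567/8 ≈ 11696.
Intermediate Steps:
B(T) = 4 - 1/(7 + T) (B(T) = 4 - 1/(T + 7) = 4 - 1/(7 + T))
B(1) + c*79 = (27 + 4*1)/(7 + 1) + 148*79 = (27 + 4)/8 + 11692 = (⅛)*31 + 11692 = 31/8 + 11692 = 93567/8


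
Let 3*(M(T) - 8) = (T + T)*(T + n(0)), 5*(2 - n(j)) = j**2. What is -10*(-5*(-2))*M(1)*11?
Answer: -11000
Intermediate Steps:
n(j) = 2 - j**2/5
M(T) = 8 + 2*T*(2 + T)/3 (M(T) = 8 + ((T + T)*(T + (2 - 1/5*0**2)))/3 = 8 + ((2*T)*(T + (2 - 1/5*0)))/3 = 8 + ((2*T)*(T + (2 + 0)))/3 = 8 + ((2*T)*(T + 2))/3 = 8 + ((2*T)*(2 + T))/3 = 8 + (2*T*(2 + T))/3 = 8 + 2*T*(2 + T)/3)
-10*(-5*(-2))*M(1)*11 = -10*(-5*(-2))*(8 + (2/3)*1**2 + (4/3)*1)*11 = -100*(8 + (2/3)*1 + 4/3)*11 = -100*(8 + 2/3 + 4/3)*11 = -100*10*11 = -10*100*11 = -1000*11 = -11000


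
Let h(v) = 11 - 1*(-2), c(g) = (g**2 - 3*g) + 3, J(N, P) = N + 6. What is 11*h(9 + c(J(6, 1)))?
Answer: 143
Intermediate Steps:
J(N, P) = 6 + N
c(g) = 3 + g**2 - 3*g
h(v) = 13 (h(v) = 11 + 2 = 13)
11*h(9 + c(J(6, 1))) = 11*13 = 143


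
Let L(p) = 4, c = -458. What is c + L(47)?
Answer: -454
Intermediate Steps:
c + L(47) = -458 + 4 = -454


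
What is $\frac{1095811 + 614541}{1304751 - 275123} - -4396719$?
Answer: $\frac{1131746675221}{257407} \approx 4.3967 \cdot 10^{6}$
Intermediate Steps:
$\frac{1095811 + 614541}{1304751 - 275123} - -4396719 = \frac{1710352}{1304751 + \left(-893980 + 618857\right)} + 4396719 = \frac{1710352}{1304751 - 275123} + 4396719 = \frac{1710352}{1029628} + 4396719 = 1710352 \cdot \frac{1}{1029628} + 4396719 = \frac{427588}{257407} + 4396719 = \frac{1131746675221}{257407}$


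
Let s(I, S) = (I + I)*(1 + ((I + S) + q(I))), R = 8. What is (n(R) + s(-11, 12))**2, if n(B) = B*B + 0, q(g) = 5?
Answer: 8100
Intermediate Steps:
n(B) = B**2 (n(B) = B**2 + 0 = B**2)
s(I, S) = 2*I*(6 + I + S) (s(I, S) = (I + I)*(1 + ((I + S) + 5)) = (2*I)*(1 + (5 + I + S)) = (2*I)*(6 + I + S) = 2*I*(6 + I + S))
(n(R) + s(-11, 12))**2 = (8**2 + 2*(-11)*(6 - 11 + 12))**2 = (64 + 2*(-11)*7)**2 = (64 - 154)**2 = (-90)**2 = 8100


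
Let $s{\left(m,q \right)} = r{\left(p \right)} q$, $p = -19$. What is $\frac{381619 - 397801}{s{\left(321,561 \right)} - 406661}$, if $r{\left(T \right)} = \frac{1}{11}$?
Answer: $\frac{8091}{203305} \approx 0.039797$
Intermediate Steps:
$r{\left(T \right)} = \frac{1}{11}$
$s{\left(m,q \right)} = \frac{q}{11}$
$\frac{381619 - 397801}{s{\left(321,561 \right)} - 406661} = \frac{381619 - 397801}{\frac{1}{11} \cdot 561 - 406661} = - \frac{16182}{51 - 406661} = - \frac{16182}{-406610} = \left(-16182\right) \left(- \frac{1}{406610}\right) = \frac{8091}{203305}$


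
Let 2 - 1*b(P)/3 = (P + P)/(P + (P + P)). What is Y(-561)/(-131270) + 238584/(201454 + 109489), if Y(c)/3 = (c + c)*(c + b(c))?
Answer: -275828146593/20408743805 ≈ -13.515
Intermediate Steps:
b(P) = 4 (b(P) = 6 - 3*(P + P)/(P + (P + P)) = 6 - 3*2*P/(P + 2*P) = 6 - 3*2*P/(3*P) = 6 - 3*2*P*1/(3*P) = 6 - 3*⅔ = 6 - 2 = 4)
Y(c) = 6*c*(4 + c) (Y(c) = 3*((c + c)*(c + 4)) = 3*((2*c)*(4 + c)) = 3*(2*c*(4 + c)) = 6*c*(4 + c))
Y(-561)/(-131270) + 238584/(201454 + 109489) = (6*(-561)*(4 - 561))/(-131270) + 238584/(201454 + 109489) = (6*(-561)*(-557))*(-1/131270) + 238584/310943 = 1874862*(-1/131270) + 238584*(1/310943) = -937431/65635 + 238584/310943 = -275828146593/20408743805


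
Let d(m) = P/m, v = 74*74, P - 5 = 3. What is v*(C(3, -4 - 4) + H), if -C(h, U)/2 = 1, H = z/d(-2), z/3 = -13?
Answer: 42439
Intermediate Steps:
z = -39 (z = 3*(-13) = -39)
P = 8 (P = 5 + 3 = 8)
v = 5476
d(m) = 8/m
H = 39/4 (H = -39/(8/(-2)) = -39/(8*(-½)) = -39/(-4) = -39*(-¼) = 39/4 ≈ 9.7500)
C(h, U) = -2 (C(h, U) = -2*1 = -2)
v*(C(3, -4 - 4) + H) = 5476*(-2 + 39/4) = 5476*(31/4) = 42439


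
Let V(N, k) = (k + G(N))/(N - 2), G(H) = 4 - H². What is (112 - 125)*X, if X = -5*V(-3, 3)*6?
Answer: 156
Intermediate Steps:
V(N, k) = (4 + k - N²)/(-2 + N) (V(N, k) = (k + (4 - N²))/(N - 2) = (4 + k - N²)/(-2 + N))
X = -12 (X = -5*(4 + 3 - 1*(-3)²)/(-2 - 3)*6 = -5*(4 + 3 - 1*9)/(-5)*6 = -(-1)*(4 + 3 - 9)*6 = -(-1)*(-2)*6 = -5*⅖*6 = -2*6 = -12)
(112 - 125)*X = (112 - 125)*(-12) = -13*(-12) = 156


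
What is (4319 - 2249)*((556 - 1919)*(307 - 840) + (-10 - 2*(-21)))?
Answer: 1503877770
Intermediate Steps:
(4319 - 2249)*((556 - 1919)*(307 - 840) + (-10 - 2*(-21))) = 2070*(-1363*(-533) + (-10 + 42)) = 2070*(726479 + 32) = 2070*726511 = 1503877770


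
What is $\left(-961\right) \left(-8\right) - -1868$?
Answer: $9556$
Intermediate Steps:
$\left(-961\right) \left(-8\right) - -1868 = 7688 + 1868 = 9556$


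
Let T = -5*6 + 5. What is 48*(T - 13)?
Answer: -1824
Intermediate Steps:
T = -25 (T = -30 + 5 = -25)
48*(T - 13) = 48*(-25 - 13) = 48*(-38) = -1824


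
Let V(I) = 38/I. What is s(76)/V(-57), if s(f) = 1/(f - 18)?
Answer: -3/116 ≈ -0.025862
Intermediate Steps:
s(f) = 1/(-18 + f)
s(76)/V(-57) = 1/((-18 + 76)*((38/(-57)))) = 1/(58*((38*(-1/57)))) = 1/(58*(-2/3)) = (1/58)*(-3/2) = -3/116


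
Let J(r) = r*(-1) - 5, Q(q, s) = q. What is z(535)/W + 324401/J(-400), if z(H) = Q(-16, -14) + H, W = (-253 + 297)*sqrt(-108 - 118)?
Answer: 324401/395 - 519*I*sqrt(226)/9944 ≈ 821.27 - 0.78462*I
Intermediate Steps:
J(r) = -5 - r (J(r) = -r - 5 = -5 - r)
W = 44*I*sqrt(226) (W = 44*sqrt(-226) = 44*(I*sqrt(226)) = 44*I*sqrt(226) ≈ 661.46*I)
z(H) = -16 + H
z(535)/W + 324401/J(-400) = (-16 + 535)/((44*I*sqrt(226))) + 324401/(-5 - 1*(-400)) = 519*(-I*sqrt(226)/9944) + 324401/(-5 + 400) = -519*I*sqrt(226)/9944 + 324401/395 = 324401/395 - 519*I*sqrt(226)/9944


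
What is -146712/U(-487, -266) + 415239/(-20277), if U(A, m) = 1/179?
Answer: -177501265445/6759 ≈ -2.6261e+7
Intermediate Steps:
U(A, m) = 1/179
-146712/U(-487, -266) + 415239/(-20277) = -146712/1/179 + 415239/(-20277) = -146712*179 + 415239*(-1/20277) = -26261448 - 138413/6759 = -177501265445/6759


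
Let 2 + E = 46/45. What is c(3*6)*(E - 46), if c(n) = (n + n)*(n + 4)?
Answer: -186032/5 ≈ -37206.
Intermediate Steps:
c(n) = 2*n*(4 + n) (c(n) = (2*n)*(4 + n) = 2*n*(4 + n))
E = -44/45 (E = -2 + 46/45 = -44/45 ≈ -0.97778)
c(3*6)*(E - 46) = (2*(3*6)*(4 + 3*6))*(-44/45 - 46) = (2*18*(4 + 18))*(-2114/45) = (2*18*22)*(-2114/45) = 792*(-2114/45) = -186032/5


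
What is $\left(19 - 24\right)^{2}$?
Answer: $25$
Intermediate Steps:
$\left(19 - 24\right)^{2} = \left(-5\right)^{2} = 25$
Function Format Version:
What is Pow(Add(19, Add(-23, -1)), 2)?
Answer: 25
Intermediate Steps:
Pow(Add(19, Add(-23, -1)), 2) = Pow(Add(19, -24), 2) = Pow(-5, 2) = 25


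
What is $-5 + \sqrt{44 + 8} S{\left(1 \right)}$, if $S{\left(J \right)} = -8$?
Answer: $-5 - 16 \sqrt{13} \approx -62.689$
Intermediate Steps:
$-5 + \sqrt{44 + 8} S{\left(1 \right)} = -5 + \sqrt{44 + 8} \left(-8\right) = -5 + \sqrt{52} \left(-8\right) = -5 + 2 \sqrt{13} \left(-8\right) = -5 - 16 \sqrt{13}$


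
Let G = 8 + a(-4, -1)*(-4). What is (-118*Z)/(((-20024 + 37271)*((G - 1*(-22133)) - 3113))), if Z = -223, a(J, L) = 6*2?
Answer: 13157/163674030 ≈ 8.0385e-5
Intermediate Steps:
a(J, L) = 12
G = -40 (G = 8 + 12*(-4) = 8 - 48 = -40)
(-118*Z)/(((-20024 + 37271)*((G - 1*(-22133)) - 3113))) = (-118*(-223))/(((-20024 + 37271)*((-40 - 1*(-22133)) - 3113))) = 26314/((17247*((-40 + 22133) - 3113))) = 26314/((17247*(22093 - 3113))) = 26314/((17247*18980)) = 26314/327348060 = 26314*(1/327348060) = 13157/163674030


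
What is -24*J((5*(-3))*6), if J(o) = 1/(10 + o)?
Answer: 3/10 ≈ 0.30000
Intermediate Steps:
-24*J((5*(-3))*6) = -24/(10 + (5*(-3))*6) = -24/(10 - 15*6) = -24/(10 - 90) = -24/(-80) = -24*(-1/80) = 3/10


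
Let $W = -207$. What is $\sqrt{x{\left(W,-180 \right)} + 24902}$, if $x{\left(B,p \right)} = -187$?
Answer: $\sqrt{24715} \approx 157.21$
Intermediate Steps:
$\sqrt{x{\left(W,-180 \right)} + 24902} = \sqrt{-187 + 24902} = \sqrt{24715}$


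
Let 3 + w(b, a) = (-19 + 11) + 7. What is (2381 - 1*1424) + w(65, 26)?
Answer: 953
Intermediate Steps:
w(b, a) = -4 (w(b, a) = -3 + ((-19 + 11) + 7) = -3 + (-8 + 7) = -3 - 1 = -4)
(2381 - 1*1424) + w(65, 26) = (2381 - 1*1424) - 4 = (2381 - 1424) - 4 = 957 - 4 = 953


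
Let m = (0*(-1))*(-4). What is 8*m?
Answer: 0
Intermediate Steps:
m = 0 (m = 0*(-4) = 0)
8*m = 8*0 = 0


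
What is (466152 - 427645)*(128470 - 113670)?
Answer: 569903600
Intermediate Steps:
(466152 - 427645)*(128470 - 113670) = 38507*14800 = 569903600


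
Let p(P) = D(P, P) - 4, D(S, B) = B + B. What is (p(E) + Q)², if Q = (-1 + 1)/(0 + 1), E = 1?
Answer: 4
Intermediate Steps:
D(S, B) = 2*B
p(P) = -4 + 2*P (p(P) = 2*P - 4 = -4 + 2*P)
Q = 0 (Q = 0/1 = 0*1 = 0)
(p(E) + Q)² = ((-4 + 2*1) + 0)² = ((-4 + 2) + 0)² = (-2 + 0)² = (-2)² = 4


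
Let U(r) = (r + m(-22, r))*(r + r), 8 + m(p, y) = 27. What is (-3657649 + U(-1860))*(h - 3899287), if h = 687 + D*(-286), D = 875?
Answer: -13238445148350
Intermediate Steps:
m(p, y) = 19 (m(p, y) = -8 + 27 = 19)
h = -249563 (h = 687 + 875*(-286) = 687 - 250250 = -249563)
U(r) = 2*r*(19 + r) (U(r) = (r + 19)*(r + r) = (19 + r)*(2*r) = 2*r*(19 + r))
(-3657649 + U(-1860))*(h - 3899287) = (-3657649 + 2*(-1860)*(19 - 1860))*(-249563 - 3899287) = (-3657649 + 2*(-1860)*(-1841))*(-4148850) = (-3657649 + 6848520)*(-4148850) = 3190871*(-4148850) = -13238445148350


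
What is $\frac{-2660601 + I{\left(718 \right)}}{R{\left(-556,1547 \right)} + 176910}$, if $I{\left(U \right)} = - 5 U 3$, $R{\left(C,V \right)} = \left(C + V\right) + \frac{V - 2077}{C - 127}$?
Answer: $- \frac{1824546393}{121506913} \approx -15.016$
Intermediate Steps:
$R{\left(C,V \right)} = C + V + \frac{-2077 + V}{-127 + C}$ ($R{\left(C,V \right)} = \left(C + V\right) + \frac{-2077 + V}{-127 + C} = C + V + \frac{-2077 + V}{-127 + C}$)
$I{\left(U \right)} = - 15 U$
$\frac{-2660601 + I{\left(718 \right)}}{R{\left(-556,1547 \right)} + 176910} = \frac{-2660601 - 10770}{\frac{-2077 + \left(-556\right)^{2} - -70612 - 194922 - 860132}{-127 - 556} + 176910} = \frac{-2660601 - 10770}{\frac{-2077 + 309136 + 70612 - 194922 - 860132}{-683} + 176910} = - \frac{2671371}{\left(- \frac{1}{683}\right) \left(-677383\right) + 176910} = - \frac{2671371}{\frac{677383}{683} + 176910} = - \frac{2671371}{\frac{121506913}{683}} = \left(-2671371\right) \frac{683}{121506913} = - \frac{1824546393}{121506913}$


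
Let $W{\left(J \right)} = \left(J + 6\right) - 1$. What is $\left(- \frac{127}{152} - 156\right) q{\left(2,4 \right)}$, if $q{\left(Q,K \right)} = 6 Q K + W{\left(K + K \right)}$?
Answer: $- \frac{1454179}{152} \approx -9567.0$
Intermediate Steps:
$W{\left(J \right)} = 5 + J$ ($W{\left(J \right)} = \left(6 + J\right) - 1 = 5 + J$)
$q{\left(Q,K \right)} = 5 + 2 K + 6 K Q$ ($q{\left(Q,K \right)} = 6 Q K + \left(5 + \left(K + K\right)\right) = 6 K Q + \left(5 + 2 K\right) = 5 + 2 K + 6 K Q$)
$\left(- \frac{127}{152} - 156\right) q{\left(2,4 \right)} = \left(- \frac{127}{152} - 156\right) \left(5 + 2 \cdot 4 + 6 \cdot 4 \cdot 2\right) = \left(\left(-127\right) \frac{1}{152} - 156\right) \left(5 + 8 + 48\right) = \left(- \frac{127}{152} - 156\right) 61 = \left(- \frac{23839}{152}\right) 61 = - \frac{1454179}{152}$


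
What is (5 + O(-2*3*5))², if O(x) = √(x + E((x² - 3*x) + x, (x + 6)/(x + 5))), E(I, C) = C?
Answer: -101/25 + 22*I*√6 ≈ -4.04 + 53.889*I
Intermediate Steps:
O(x) = √(x + (6 + x)/(5 + x)) (O(x) = √(x + (x + 6)/(x + 5)) = √(x + (6 + x)/(5 + x)))
(5 + O(-2*3*5))² = (5 + √((6 - 2*3*5 + (-2*3*5)*(5 - 2*3*5))/(5 - 2*3*5)))² = (5 + √((6 - 6*5 + (-6*5)*(5 - 6*5))/(5 - 6*5)))² = (5 + √((6 - 30 - 30*(5 - 30))/(5 - 30)))² = (5 + √((6 - 30 - 30*(-25))/(-25)))² = (5 + √(-(6 - 30 + 750)/25))² = (5 + √(-1/25*726))² = (5 + √(-726/25))² = (5 + 11*I*√6/5)²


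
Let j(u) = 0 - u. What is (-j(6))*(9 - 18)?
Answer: -54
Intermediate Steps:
j(u) = -u
(-j(6))*(9 - 18) = (-(-1)*6)*(9 - 18) = -1*(-6)*(-9) = 6*(-9) = -54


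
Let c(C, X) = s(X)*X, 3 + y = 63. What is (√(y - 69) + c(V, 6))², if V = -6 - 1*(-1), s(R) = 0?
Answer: -9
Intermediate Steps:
y = 60 (y = -3 + 63 = 60)
V = -5 (V = -6 + 1 = -5)
c(C, X) = 0 (c(C, X) = 0*X = 0)
(√(y - 69) + c(V, 6))² = (√(60 - 69) + 0)² = (√(-9) + 0)² = (3*I + 0)² = (3*I)² = -9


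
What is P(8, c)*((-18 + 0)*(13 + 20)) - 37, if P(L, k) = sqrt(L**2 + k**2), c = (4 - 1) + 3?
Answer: -5977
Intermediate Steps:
c = 6 (c = 3 + 3 = 6)
P(8, c)*((-18 + 0)*(13 + 20)) - 37 = sqrt(8**2 + 6**2)*((-18 + 0)*(13 + 20)) - 37 = sqrt(64 + 36)*(-18*33) - 37 = sqrt(100)*(-594) - 37 = 10*(-594) - 37 = -5940 - 37 = -5977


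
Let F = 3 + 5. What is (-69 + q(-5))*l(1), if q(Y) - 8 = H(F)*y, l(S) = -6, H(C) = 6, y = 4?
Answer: 222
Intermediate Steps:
F = 8
q(Y) = 32 (q(Y) = 8 + 6*4 = 8 + 24 = 32)
(-69 + q(-5))*l(1) = (-69 + 32)*(-6) = -37*(-6) = 222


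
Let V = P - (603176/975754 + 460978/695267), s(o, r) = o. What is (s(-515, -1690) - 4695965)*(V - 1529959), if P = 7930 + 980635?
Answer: 45393670788010186508160/17852883061 ≈ 2.5427e+12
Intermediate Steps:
P = 988565
V = 17648712470316007/17852883061 (V = 988565 - (603176/975754 + 460978/695267) = 988565 - (603176*(1/975754) + 460978*(1/695267)) = 988565 - (301588/487877 + 24262/36593) = 988565 - 1*22872881458/17852883061 = 988565 - 22872881458/17852883061 = 17648712470316007/17852883061 ≈ 9.8856e+5)
(s(-515, -1690) - 4695965)*(V - 1529959) = (-515 - 4695965)*(17648712470316007/17852883061 - 1529959) = -4696480*(-9665466644808492/17852883061) = 45393670788010186508160/17852883061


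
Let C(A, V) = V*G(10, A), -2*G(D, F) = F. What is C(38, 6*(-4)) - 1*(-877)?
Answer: 1333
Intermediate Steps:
G(D, F) = -F/2
C(A, V) = -A*V/2 (C(A, V) = V*(-A/2) = -A*V/2)
C(38, 6*(-4)) - 1*(-877) = -½*38*6*(-4) - 1*(-877) = -½*38*(-24) + 877 = 456 + 877 = 1333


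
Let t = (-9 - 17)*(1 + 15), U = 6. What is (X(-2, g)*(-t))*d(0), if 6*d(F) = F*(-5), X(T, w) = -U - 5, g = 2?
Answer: 0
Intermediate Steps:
X(T, w) = -11 (X(T, w) = -1*6 - 5 = -6 - 5 = -11)
d(F) = -5*F/6 (d(F) = (F*(-5))/6 = (-5*F)/6 = -5*F/6)
t = -416 (t = -26*16 = -416)
(X(-2, g)*(-t))*d(0) = (-(-11)*(-416))*(-⅚*0) = -11*416*0 = -4576*0 = 0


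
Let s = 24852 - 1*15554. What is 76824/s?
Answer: 38412/4649 ≈ 8.2624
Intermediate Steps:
s = 9298 (s = 24852 - 15554 = 9298)
76824/s = 76824/9298 = 76824*(1/9298) = 38412/4649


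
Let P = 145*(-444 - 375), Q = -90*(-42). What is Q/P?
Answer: -12/377 ≈ -0.031830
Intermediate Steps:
Q = 3780
P = -118755 (P = 145*(-819) = -118755)
Q/P = 3780/(-118755) = 3780*(-1/118755) = -12/377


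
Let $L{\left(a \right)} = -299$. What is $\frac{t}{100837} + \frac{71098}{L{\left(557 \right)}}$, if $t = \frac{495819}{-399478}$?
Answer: $- \frac{32179566059981}{135329963626} \approx -237.79$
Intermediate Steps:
$t = - \frac{495819}{399478}$ ($t = 495819 \left(- \frac{1}{399478}\right) = - \frac{495819}{399478} \approx -1.2412$)
$\frac{t}{100837} + \frac{71098}{L{\left(557 \right)}} = - \frac{495819}{399478 \cdot 100837} + \frac{71098}{-299} = \left(- \frac{495819}{399478}\right) \frac{1}{100837} + 71098 \left(- \frac{1}{299}\right) = - \frac{5571}{452608574} - \frac{71098}{299} = - \frac{32179566059981}{135329963626}$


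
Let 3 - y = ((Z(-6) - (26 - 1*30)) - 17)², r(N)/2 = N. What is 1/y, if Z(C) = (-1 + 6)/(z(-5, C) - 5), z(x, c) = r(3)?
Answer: -1/61 ≈ -0.016393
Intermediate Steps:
r(N) = 2*N
z(x, c) = 6 (z(x, c) = 2*3 = 6)
Z(C) = 5 (Z(C) = (-1 + 6)/(6 - 5) = 5/1 = 5*1 = 5)
y = -61 (y = 3 - ((5 - (26 - 1*30)) - 17)² = 3 - ((5 - (26 - 30)) - 17)² = 3 - ((5 - 1*(-4)) - 17)² = 3 - ((5 + 4) - 17)² = 3 - (9 - 17)² = 3 - 1*(-8)² = 3 - 1*64 = 3 - 64 = -61)
1/y = 1/(-61) = -1/61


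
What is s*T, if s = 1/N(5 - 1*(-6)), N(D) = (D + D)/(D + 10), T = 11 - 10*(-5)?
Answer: 1281/22 ≈ 58.227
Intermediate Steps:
T = 61 (T = 11 + 50 = 61)
N(D) = 2*D/(10 + D) (N(D) = (2*D)/(10 + D) = 2*D/(10 + D))
s = 21/22 (s = 1/(2*(5 - 1*(-6))/(10 + (5 - 1*(-6)))) = 1/(2*(5 + 6)/(10 + (5 + 6))) = 1/(2*11/(10 + 11)) = 1/(2*11/21) = 1/(2*11*(1/21)) = 1/(22/21) = 21/22 ≈ 0.95455)
s*T = (21/22)*61 = 1281/22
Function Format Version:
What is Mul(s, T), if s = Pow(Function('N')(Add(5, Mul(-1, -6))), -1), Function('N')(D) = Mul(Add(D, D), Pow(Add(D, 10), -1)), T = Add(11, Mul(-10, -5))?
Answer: Rational(1281, 22) ≈ 58.227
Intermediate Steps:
T = 61 (T = Add(11, 50) = 61)
Function('N')(D) = Mul(2, D, Pow(Add(10, D), -1)) (Function('N')(D) = Mul(Mul(2, D), Pow(Add(10, D), -1)) = Mul(2, D, Pow(Add(10, D), -1)))
s = Rational(21, 22) (s = Pow(Mul(2, Add(5, Mul(-1, -6)), Pow(Add(10, Add(5, Mul(-1, -6))), -1)), -1) = Pow(Mul(2, Add(5, 6), Pow(Add(10, Add(5, 6)), -1)), -1) = Pow(Mul(2, 11, Pow(Add(10, 11), -1)), -1) = Pow(Mul(2, 11, Pow(21, -1)), -1) = Pow(Mul(2, 11, Rational(1, 21)), -1) = Pow(Rational(22, 21), -1) = Rational(21, 22) ≈ 0.95455)
Mul(s, T) = Mul(Rational(21, 22), 61) = Rational(1281, 22)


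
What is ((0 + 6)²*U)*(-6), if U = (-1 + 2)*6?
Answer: -1296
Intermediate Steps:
U = 6 (U = 1*6 = 6)
((0 + 6)²*U)*(-6) = ((0 + 6)²*6)*(-6) = (6²*6)*(-6) = (36*6)*(-6) = 216*(-6) = -1296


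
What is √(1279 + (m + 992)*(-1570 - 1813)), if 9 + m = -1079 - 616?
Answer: 15*√10711 ≈ 1552.4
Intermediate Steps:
m = -1704 (m = -9 + (-1079 - 616) = -9 - 1695 = -1704)
√(1279 + (m + 992)*(-1570 - 1813)) = √(1279 + (-1704 + 992)*(-1570 - 1813)) = √(1279 - 712*(-3383)) = √(1279 + 2408696) = √2409975 = 15*√10711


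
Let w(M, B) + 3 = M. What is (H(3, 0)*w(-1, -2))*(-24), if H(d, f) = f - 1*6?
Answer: -576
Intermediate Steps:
H(d, f) = -6 + f (H(d, f) = f - 6 = -6 + f)
w(M, B) = -3 + M
(H(3, 0)*w(-1, -2))*(-24) = ((-6 + 0)*(-3 - 1))*(-24) = -6*(-4)*(-24) = 24*(-24) = -576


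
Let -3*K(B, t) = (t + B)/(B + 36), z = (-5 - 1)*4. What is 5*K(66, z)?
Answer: -35/51 ≈ -0.68627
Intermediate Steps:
z = -24 (z = -6*4 = -24)
K(B, t) = -(B + t)/(3*(36 + B)) (K(B, t) = -(t + B)/(3*(B + 36)) = -(B + t)/(3*(36 + B)))
5*K(66, z) = 5*((-1*66 - 1*(-24))/(3*(36 + 66))) = 5*((⅓)*(-66 + 24)/102) = 5*((⅓)*(1/102)*(-42)) = 5*(-7/51) = -35/51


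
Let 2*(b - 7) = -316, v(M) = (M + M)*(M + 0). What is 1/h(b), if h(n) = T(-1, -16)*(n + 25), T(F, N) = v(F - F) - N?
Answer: -1/2016 ≈ -0.00049603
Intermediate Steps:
v(M) = 2*M² (v(M) = (2*M)*M = 2*M²)
T(F, N) = -N (T(F, N) = 2*(F - F)² - N = 2*0² - N = 2*0 - N = 0 - N = -N)
b = -151 (b = 7 + (½)*(-316) = 7 - 158 = -151)
h(n) = 400 + 16*n (h(n) = (-1*(-16))*(n + 25) = 16*(25 + n) = 400 + 16*n)
1/h(b) = 1/(400 + 16*(-151)) = 1/(400 - 2416) = 1/(-2016) = -1/2016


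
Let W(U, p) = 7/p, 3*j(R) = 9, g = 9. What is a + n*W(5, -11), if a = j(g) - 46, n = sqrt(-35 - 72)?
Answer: -43 - 7*I*sqrt(107)/11 ≈ -43.0 - 6.5826*I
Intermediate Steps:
j(R) = 3 (j(R) = (1/3)*9 = 3)
n = I*sqrt(107) (n = sqrt(-107) = I*sqrt(107) ≈ 10.344*I)
a = -43 (a = 3 - 46 = -43)
a + n*W(5, -11) = -43 + (I*sqrt(107))*(7/(-11)) = -43 + (I*sqrt(107))*(7*(-1/11)) = -43 + (I*sqrt(107))*(-7/11) = -43 - 7*I*sqrt(107)/11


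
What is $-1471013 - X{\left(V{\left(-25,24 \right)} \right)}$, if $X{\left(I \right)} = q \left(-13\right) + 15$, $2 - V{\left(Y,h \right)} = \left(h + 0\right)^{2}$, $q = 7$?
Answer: $-1470937$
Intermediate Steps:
$V{\left(Y,h \right)} = 2 - h^{2}$ ($V{\left(Y,h \right)} = 2 - \left(h + 0\right)^{2} = 2 - h^{2}$)
$X{\left(I \right)} = -76$ ($X{\left(I \right)} = 7 \left(-13\right) + 15 = -91 + 15 = -76$)
$-1471013 - X{\left(V{\left(-25,24 \right)} \right)} = -1471013 - -76 = -1471013 + 76 = -1470937$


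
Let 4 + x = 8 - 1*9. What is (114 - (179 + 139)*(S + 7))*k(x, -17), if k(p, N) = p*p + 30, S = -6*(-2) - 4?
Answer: -256080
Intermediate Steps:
S = 8 (S = 12 - 4 = 8)
x = -5 (x = -4 + (8 - 1*9) = -4 + (8 - 9) = -4 - 1 = -5)
k(p, N) = 30 + p**2 (k(p, N) = p**2 + 30 = 30 + p**2)
(114 - (179 + 139)*(S + 7))*k(x, -17) = (114 - (179 + 139)*(8 + 7))*(30 + (-5)**2) = (114 - 318*15)*(30 + 25) = (114 - 1*4770)*55 = (114 - 4770)*55 = -4656*55 = -256080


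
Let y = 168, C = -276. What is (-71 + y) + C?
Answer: -179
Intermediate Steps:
(-71 + y) + C = (-71 + 168) - 276 = 97 - 276 = -179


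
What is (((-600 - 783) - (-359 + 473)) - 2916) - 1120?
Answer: -5533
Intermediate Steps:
(((-600 - 783) - (-359 + 473)) - 2916) - 1120 = ((-1383 - 1*114) - 2916) - 1120 = ((-1383 - 114) - 2916) - 1120 = (-1497 - 2916) - 1120 = -4413 - 1120 = -5533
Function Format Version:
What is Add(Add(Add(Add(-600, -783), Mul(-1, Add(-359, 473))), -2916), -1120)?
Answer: -5533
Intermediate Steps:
Add(Add(Add(Add(-600, -783), Mul(-1, Add(-359, 473))), -2916), -1120) = Add(Add(Add(-1383, Mul(-1, 114)), -2916), -1120) = Add(Add(Add(-1383, -114), -2916), -1120) = Add(Add(-1497, -2916), -1120) = Add(-4413, -1120) = -5533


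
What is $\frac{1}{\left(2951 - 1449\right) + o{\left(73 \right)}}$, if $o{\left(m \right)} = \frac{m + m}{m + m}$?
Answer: $\frac{1}{1503} \approx 0.00066534$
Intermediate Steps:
$o{\left(m \right)} = 1$ ($o{\left(m \right)} = \frac{2 m}{2 m} = 2 m \frac{1}{2 m} = 1$)
$\frac{1}{\left(2951 - 1449\right) + o{\left(73 \right)}} = \frac{1}{\left(2951 - 1449\right) + 1} = \frac{1}{1502 + 1} = \frac{1}{1503}$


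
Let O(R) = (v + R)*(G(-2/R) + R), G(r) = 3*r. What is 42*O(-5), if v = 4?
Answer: 798/5 ≈ 159.60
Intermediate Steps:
O(R) = (4 + R)*(R - 6/R) (O(R) = (4 + R)*(3*(-2/R) + R) = (4 + R)*(-6/R + R) = (4 + R)*(R - 6/R))
42*O(-5) = 42*(-6 + (-5)² - 24/(-5) + 4*(-5)) = 42*(-6 + 25 - 24*(-⅕) - 20) = 42*(-6 + 25 + 24/5 - 20) = 42*(19/5) = 798/5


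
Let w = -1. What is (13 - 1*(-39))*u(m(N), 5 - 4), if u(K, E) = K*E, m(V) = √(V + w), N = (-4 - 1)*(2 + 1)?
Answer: 208*I ≈ 208.0*I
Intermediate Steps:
N = -15 (N = -5*3 = -15)
m(V) = √(-1 + V) (m(V) = √(V - 1) = √(-1 + V))
u(K, E) = E*K
(13 - 1*(-39))*u(m(N), 5 - 4) = (13 - 1*(-39))*((5 - 4)*√(-1 - 15)) = (13 + 39)*(1*√(-16)) = 52*(1*(4*I)) = 52*(4*I) = 208*I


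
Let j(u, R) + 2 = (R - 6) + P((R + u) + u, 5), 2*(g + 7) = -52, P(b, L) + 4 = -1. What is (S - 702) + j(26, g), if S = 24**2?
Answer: -172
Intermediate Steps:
P(b, L) = -5 (P(b, L) = -4 - 1 = -5)
g = -33 (g = -7 + (1/2)*(-52) = -7 - 26 = -33)
j(u, R) = -13 + R (j(u, R) = -2 + ((R - 6) - 5) = -2 + ((-6 + R) - 5) = -2 + (-11 + R) = -13 + R)
S = 576
(S - 702) + j(26, g) = (576 - 702) + (-13 - 33) = -126 - 46 = -172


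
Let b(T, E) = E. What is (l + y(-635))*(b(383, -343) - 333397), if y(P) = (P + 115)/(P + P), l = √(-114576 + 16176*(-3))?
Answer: -17354480/127 - 1334960*I*√10194 ≈ -1.3665e+5 - 1.3478e+8*I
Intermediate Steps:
l = 4*I*√10194 (l = √(-114576 - 48528) = √(-163104) = 4*I*√10194 ≈ 403.86*I)
y(P) = (115 + P)/(2*P) (y(P) = (115 + P)/((2*P)) = (115 + P)*(1/(2*P)) = (115 + P)/(2*P))
(l + y(-635))*(b(383, -343) - 333397) = (4*I*√10194 + (½)*(115 - 635)/(-635))*(-343 - 333397) = (4*I*√10194 + (½)*(-1/635)*(-520))*(-333740) = (4*I*√10194 + 52/127)*(-333740) = (52/127 + 4*I*√10194)*(-333740) = -17354480/127 - 1334960*I*√10194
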